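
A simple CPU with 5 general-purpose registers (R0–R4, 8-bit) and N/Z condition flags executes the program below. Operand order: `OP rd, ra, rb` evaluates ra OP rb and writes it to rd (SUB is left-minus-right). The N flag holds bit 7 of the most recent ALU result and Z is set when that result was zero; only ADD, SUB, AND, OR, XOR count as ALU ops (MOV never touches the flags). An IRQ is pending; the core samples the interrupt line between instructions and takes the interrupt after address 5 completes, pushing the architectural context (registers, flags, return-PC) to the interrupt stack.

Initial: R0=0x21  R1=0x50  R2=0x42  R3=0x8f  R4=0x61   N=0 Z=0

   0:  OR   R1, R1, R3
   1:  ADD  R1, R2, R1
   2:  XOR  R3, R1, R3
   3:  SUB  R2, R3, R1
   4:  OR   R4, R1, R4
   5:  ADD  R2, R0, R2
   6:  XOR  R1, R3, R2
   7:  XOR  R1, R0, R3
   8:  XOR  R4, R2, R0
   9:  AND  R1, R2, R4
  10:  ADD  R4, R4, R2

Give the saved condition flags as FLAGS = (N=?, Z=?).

after  0: R0=0x21 R1=0xdf R2=0x42 R3=0x8f R4=0x61  N=1 Z=0
after  1: R0=0x21 R1=0x21 R2=0x42 R3=0x8f R4=0x61  N=0 Z=0
after  2: R0=0x21 R1=0x21 R2=0x42 R3=0xae R4=0x61  N=1 Z=0
after  3: R0=0x21 R1=0x21 R2=0x8d R3=0xae R4=0x61  N=1 Z=0
after  4: R0=0x21 R1=0x21 R2=0x8d R3=0xae R4=0x61  N=0 Z=0
after  5: R0=0x21 R1=0x21 R2=0xae R3=0xae R4=0x61  N=1 Z=0
-- IRQ taken; context saved, return-PC = 6 --

FLAGS = (N=1, Z=0)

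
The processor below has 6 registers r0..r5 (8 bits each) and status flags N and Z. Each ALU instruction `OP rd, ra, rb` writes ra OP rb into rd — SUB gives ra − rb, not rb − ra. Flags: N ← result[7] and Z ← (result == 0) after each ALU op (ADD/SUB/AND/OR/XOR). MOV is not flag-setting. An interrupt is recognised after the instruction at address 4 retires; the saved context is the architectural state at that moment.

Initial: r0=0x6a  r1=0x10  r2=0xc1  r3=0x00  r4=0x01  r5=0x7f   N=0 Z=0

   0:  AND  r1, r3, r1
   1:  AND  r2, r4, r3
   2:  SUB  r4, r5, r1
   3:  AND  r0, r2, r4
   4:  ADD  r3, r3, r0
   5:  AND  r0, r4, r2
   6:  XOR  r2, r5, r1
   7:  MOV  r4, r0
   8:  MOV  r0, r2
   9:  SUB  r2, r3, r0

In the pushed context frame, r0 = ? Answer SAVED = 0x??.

SAVED = 0x00

after  0: r0=0x6a r1=0x00 r2=0xc1 r3=0x00 r4=0x01 r5=0x7f  N=0 Z=1
after  1: r0=0x6a r1=0x00 r2=0x00 r3=0x00 r4=0x01 r5=0x7f  N=0 Z=1
after  2: r0=0x6a r1=0x00 r2=0x00 r3=0x00 r4=0x7f r5=0x7f  N=0 Z=0
after  3: r0=0x00 r1=0x00 r2=0x00 r3=0x00 r4=0x7f r5=0x7f  N=0 Z=1
after  4: r0=0x00 r1=0x00 r2=0x00 r3=0x00 r4=0x7f r5=0x7f  N=0 Z=1
-- IRQ taken; context saved, return-PC = 5 --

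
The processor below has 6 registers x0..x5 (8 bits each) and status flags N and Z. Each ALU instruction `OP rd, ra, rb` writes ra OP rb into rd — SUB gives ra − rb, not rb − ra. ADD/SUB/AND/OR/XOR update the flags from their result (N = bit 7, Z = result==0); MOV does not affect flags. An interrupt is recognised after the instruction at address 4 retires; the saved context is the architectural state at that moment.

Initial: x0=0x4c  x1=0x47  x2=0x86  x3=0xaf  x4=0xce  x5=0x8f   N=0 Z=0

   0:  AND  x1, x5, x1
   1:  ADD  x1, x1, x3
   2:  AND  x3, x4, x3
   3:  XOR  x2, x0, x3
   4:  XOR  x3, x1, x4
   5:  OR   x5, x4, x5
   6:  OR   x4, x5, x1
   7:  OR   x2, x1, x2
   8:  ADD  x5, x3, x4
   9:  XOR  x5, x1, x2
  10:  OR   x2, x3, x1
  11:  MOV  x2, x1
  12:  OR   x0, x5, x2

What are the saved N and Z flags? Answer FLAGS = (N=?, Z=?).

after  0: x0=0x4c x1=0x07 x2=0x86 x3=0xaf x4=0xce x5=0x8f  N=0 Z=0
after  1: x0=0x4c x1=0xb6 x2=0x86 x3=0xaf x4=0xce x5=0x8f  N=1 Z=0
after  2: x0=0x4c x1=0xb6 x2=0x86 x3=0x8e x4=0xce x5=0x8f  N=1 Z=0
after  3: x0=0x4c x1=0xb6 x2=0xc2 x3=0x8e x4=0xce x5=0x8f  N=1 Z=0
after  4: x0=0x4c x1=0xb6 x2=0xc2 x3=0x78 x4=0xce x5=0x8f  N=0 Z=0
-- IRQ taken; context saved, return-PC = 5 --

FLAGS = (N=0, Z=0)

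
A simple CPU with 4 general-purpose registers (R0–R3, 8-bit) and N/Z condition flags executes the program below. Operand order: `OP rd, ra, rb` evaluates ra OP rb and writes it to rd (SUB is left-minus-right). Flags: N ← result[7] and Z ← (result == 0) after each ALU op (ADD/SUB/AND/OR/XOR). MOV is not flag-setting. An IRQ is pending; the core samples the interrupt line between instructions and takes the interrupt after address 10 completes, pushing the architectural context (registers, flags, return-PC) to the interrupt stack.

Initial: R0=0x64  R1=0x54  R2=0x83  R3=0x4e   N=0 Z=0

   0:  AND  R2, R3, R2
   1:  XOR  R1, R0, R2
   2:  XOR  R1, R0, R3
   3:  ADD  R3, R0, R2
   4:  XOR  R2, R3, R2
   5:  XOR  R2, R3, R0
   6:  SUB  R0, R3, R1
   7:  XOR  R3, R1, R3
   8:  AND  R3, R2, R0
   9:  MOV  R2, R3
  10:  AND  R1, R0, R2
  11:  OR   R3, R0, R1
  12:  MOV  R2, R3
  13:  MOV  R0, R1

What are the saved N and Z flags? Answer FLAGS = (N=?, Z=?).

after  0: R0=0x64 R1=0x54 R2=0x02 R3=0x4e  N=0 Z=0
after  1: R0=0x64 R1=0x66 R2=0x02 R3=0x4e  N=0 Z=0
after  2: R0=0x64 R1=0x2a R2=0x02 R3=0x4e  N=0 Z=0
after  3: R0=0x64 R1=0x2a R2=0x02 R3=0x66  N=0 Z=0
after  4: R0=0x64 R1=0x2a R2=0x64 R3=0x66  N=0 Z=0
after  5: R0=0x64 R1=0x2a R2=0x02 R3=0x66  N=0 Z=0
after  6: R0=0x3c R1=0x2a R2=0x02 R3=0x66  N=0 Z=0
after  7: R0=0x3c R1=0x2a R2=0x02 R3=0x4c  N=0 Z=0
after  8: R0=0x3c R1=0x2a R2=0x02 R3=0x00  N=0 Z=1
after  9: R0=0x3c R1=0x2a R2=0x00 R3=0x00  N=0 Z=1
after 10: R0=0x3c R1=0x00 R2=0x00 R3=0x00  N=0 Z=1
-- IRQ taken; context saved, return-PC = 11 --

FLAGS = (N=0, Z=1)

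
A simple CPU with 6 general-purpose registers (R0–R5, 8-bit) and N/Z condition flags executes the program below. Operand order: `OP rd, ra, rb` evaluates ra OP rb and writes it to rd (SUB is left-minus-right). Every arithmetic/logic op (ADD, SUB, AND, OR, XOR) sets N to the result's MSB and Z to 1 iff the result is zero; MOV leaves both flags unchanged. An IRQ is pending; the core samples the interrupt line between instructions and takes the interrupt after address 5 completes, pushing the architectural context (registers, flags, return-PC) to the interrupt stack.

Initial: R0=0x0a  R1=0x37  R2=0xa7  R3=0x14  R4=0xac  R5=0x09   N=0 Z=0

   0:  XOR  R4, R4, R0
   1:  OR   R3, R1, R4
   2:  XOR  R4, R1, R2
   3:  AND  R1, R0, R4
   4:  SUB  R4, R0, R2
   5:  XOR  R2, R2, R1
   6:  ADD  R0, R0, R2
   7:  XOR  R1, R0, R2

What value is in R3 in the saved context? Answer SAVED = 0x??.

after  0: R0=0x0a R1=0x37 R2=0xa7 R3=0x14 R4=0xa6 R5=0x09  N=1 Z=0
after  1: R0=0x0a R1=0x37 R2=0xa7 R3=0xb7 R4=0xa6 R5=0x09  N=1 Z=0
after  2: R0=0x0a R1=0x37 R2=0xa7 R3=0xb7 R4=0x90 R5=0x09  N=1 Z=0
after  3: R0=0x0a R1=0x00 R2=0xa7 R3=0xb7 R4=0x90 R5=0x09  N=0 Z=1
after  4: R0=0x0a R1=0x00 R2=0xa7 R3=0xb7 R4=0x63 R5=0x09  N=0 Z=0
after  5: R0=0x0a R1=0x00 R2=0xa7 R3=0xb7 R4=0x63 R5=0x09  N=1 Z=0
-- IRQ taken; context saved, return-PC = 6 --

SAVED = 0xb7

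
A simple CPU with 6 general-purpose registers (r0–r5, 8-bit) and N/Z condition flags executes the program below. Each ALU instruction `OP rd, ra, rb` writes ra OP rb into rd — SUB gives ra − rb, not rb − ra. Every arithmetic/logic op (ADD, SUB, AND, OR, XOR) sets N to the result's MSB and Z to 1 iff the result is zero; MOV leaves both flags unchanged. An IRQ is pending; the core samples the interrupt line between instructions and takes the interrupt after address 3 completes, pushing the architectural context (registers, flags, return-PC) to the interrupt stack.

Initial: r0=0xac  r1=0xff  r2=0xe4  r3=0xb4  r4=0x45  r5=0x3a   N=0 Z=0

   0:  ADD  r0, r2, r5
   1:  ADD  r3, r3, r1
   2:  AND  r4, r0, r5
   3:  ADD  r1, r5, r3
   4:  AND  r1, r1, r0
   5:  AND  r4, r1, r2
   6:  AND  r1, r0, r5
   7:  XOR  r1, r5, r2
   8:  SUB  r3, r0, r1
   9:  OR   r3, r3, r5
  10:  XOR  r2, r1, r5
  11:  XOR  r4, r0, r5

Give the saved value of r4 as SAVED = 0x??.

after  0: r0=0x1e r1=0xff r2=0xe4 r3=0xb4 r4=0x45 r5=0x3a  N=0 Z=0
after  1: r0=0x1e r1=0xff r2=0xe4 r3=0xb3 r4=0x45 r5=0x3a  N=1 Z=0
after  2: r0=0x1e r1=0xff r2=0xe4 r3=0xb3 r4=0x1a r5=0x3a  N=0 Z=0
after  3: r0=0x1e r1=0xed r2=0xe4 r3=0xb3 r4=0x1a r5=0x3a  N=1 Z=0
-- IRQ taken; context saved, return-PC = 4 --

SAVED = 0x1a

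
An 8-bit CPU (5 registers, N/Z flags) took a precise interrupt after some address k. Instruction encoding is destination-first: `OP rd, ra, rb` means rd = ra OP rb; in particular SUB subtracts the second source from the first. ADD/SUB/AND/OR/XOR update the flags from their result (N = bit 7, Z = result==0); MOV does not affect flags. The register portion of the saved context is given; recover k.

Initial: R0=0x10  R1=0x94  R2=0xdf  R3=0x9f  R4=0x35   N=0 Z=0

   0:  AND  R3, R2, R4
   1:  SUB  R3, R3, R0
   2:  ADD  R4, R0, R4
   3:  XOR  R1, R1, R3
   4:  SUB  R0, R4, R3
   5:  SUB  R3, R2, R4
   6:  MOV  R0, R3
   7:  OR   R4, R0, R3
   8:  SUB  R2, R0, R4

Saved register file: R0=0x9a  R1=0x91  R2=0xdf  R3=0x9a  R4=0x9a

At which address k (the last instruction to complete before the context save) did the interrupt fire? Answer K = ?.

after  0: R0=0x10 R1=0x94 R2=0xdf R3=0x15 R4=0x35  N=0 Z=0
after  1: R0=0x10 R1=0x94 R2=0xdf R3=0x05 R4=0x35  N=0 Z=0
after  2: R0=0x10 R1=0x94 R2=0xdf R3=0x05 R4=0x45  N=0 Z=0
after  3: R0=0x10 R1=0x91 R2=0xdf R3=0x05 R4=0x45  N=1 Z=0
after  4: R0=0x40 R1=0x91 R2=0xdf R3=0x05 R4=0x45  N=0 Z=0
after  5: R0=0x40 R1=0x91 R2=0xdf R3=0x9a R4=0x45  N=1 Z=0
after  6: R0=0x9a R1=0x91 R2=0xdf R3=0x9a R4=0x45  N=1 Z=0
after  7: R0=0x9a R1=0x91 R2=0xdf R3=0x9a R4=0x9a  N=1 Z=0
-- IRQ taken; context saved, return-PC = 8 --

K = 7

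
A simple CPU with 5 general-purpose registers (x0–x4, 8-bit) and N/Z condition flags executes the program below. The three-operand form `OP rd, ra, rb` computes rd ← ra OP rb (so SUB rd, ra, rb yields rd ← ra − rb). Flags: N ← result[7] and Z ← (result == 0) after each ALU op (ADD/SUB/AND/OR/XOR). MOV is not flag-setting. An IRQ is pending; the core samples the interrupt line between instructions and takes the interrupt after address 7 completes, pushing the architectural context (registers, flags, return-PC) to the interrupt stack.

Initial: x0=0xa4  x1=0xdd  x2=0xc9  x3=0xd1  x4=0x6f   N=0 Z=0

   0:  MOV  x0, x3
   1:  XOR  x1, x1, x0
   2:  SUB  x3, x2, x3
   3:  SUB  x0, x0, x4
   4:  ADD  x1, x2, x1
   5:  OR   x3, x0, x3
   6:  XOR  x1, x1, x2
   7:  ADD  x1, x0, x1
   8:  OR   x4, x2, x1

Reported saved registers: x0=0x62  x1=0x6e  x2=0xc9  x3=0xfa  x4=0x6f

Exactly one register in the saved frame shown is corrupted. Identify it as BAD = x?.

after  0: x0=0xd1 x1=0xdd x2=0xc9 x3=0xd1 x4=0x6f  N=0 Z=0
after  1: x0=0xd1 x1=0x0c x2=0xc9 x3=0xd1 x4=0x6f  N=0 Z=0
after  2: x0=0xd1 x1=0x0c x2=0xc9 x3=0xf8 x4=0x6f  N=1 Z=0
after  3: x0=0x62 x1=0x0c x2=0xc9 x3=0xf8 x4=0x6f  N=0 Z=0
after  4: x0=0x62 x1=0xd5 x2=0xc9 x3=0xf8 x4=0x6f  N=1 Z=0
after  5: x0=0x62 x1=0xd5 x2=0xc9 x3=0xfa x4=0x6f  N=1 Z=0
after  6: x0=0x62 x1=0x1c x2=0xc9 x3=0xfa x4=0x6f  N=0 Z=0
after  7: x0=0x62 x1=0x7e x2=0xc9 x3=0xfa x4=0x6f  N=0 Z=0
-- IRQ taken; context saved, return-PC = 8 --
mismatch: x1: reported 0x6e vs actual 0x7e

BAD = x1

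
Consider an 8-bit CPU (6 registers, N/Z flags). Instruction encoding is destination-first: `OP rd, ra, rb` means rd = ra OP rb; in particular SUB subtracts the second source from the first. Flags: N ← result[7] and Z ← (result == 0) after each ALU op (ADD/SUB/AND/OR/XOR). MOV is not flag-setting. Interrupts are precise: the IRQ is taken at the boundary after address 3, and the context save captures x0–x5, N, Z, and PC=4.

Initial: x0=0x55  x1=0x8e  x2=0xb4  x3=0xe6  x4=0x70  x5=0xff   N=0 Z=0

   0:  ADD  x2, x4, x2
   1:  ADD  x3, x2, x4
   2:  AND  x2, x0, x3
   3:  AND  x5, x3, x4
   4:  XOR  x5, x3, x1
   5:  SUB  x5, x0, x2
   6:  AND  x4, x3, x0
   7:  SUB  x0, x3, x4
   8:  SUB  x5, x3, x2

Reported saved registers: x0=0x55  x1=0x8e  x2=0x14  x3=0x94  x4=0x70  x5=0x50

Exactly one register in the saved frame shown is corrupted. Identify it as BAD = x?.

BAD = x5

after  0: x0=0x55 x1=0x8e x2=0x24 x3=0xe6 x4=0x70 x5=0xff  N=0 Z=0
after  1: x0=0x55 x1=0x8e x2=0x24 x3=0x94 x4=0x70 x5=0xff  N=1 Z=0
after  2: x0=0x55 x1=0x8e x2=0x14 x3=0x94 x4=0x70 x5=0xff  N=0 Z=0
after  3: x0=0x55 x1=0x8e x2=0x14 x3=0x94 x4=0x70 x5=0x10  N=0 Z=0
-- IRQ taken; context saved, return-PC = 4 --
mismatch: x5: reported 0x50 vs actual 0x10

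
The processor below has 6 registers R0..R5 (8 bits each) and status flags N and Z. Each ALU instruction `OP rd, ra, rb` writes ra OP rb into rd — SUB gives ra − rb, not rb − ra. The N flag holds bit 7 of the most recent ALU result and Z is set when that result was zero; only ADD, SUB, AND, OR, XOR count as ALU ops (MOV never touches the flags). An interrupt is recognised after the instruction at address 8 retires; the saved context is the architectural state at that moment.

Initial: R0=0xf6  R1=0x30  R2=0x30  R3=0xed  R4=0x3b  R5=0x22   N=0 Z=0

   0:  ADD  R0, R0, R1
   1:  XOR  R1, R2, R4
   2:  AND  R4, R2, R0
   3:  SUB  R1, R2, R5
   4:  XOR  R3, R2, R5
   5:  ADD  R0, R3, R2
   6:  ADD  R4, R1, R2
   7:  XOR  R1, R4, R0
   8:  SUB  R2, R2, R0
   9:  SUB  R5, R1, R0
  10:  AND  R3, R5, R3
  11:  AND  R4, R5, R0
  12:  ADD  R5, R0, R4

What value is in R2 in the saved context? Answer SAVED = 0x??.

SAVED = 0xee

after  0: R0=0x26 R1=0x30 R2=0x30 R3=0xed R4=0x3b R5=0x22  N=0 Z=0
after  1: R0=0x26 R1=0x0b R2=0x30 R3=0xed R4=0x3b R5=0x22  N=0 Z=0
after  2: R0=0x26 R1=0x0b R2=0x30 R3=0xed R4=0x20 R5=0x22  N=0 Z=0
after  3: R0=0x26 R1=0x0e R2=0x30 R3=0xed R4=0x20 R5=0x22  N=0 Z=0
after  4: R0=0x26 R1=0x0e R2=0x30 R3=0x12 R4=0x20 R5=0x22  N=0 Z=0
after  5: R0=0x42 R1=0x0e R2=0x30 R3=0x12 R4=0x20 R5=0x22  N=0 Z=0
after  6: R0=0x42 R1=0x0e R2=0x30 R3=0x12 R4=0x3e R5=0x22  N=0 Z=0
after  7: R0=0x42 R1=0x7c R2=0x30 R3=0x12 R4=0x3e R5=0x22  N=0 Z=0
after  8: R0=0x42 R1=0x7c R2=0xee R3=0x12 R4=0x3e R5=0x22  N=1 Z=0
-- IRQ taken; context saved, return-PC = 9 --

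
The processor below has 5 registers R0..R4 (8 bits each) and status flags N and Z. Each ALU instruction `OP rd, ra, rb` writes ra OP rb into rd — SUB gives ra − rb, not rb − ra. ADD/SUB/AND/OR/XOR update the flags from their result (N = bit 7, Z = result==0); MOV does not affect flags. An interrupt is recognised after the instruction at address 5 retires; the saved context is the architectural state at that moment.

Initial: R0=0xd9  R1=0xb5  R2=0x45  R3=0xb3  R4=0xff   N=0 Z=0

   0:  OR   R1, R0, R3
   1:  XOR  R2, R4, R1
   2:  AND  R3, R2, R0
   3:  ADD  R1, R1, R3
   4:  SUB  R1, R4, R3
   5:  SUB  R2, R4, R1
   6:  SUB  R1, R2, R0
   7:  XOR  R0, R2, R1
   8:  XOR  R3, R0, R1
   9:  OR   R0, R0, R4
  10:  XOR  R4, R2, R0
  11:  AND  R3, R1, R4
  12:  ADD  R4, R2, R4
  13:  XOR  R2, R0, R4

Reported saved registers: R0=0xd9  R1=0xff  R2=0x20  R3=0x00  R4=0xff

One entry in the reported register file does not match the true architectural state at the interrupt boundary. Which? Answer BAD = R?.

BAD = R2

after  0: R0=0xd9 R1=0xfb R2=0x45 R3=0xb3 R4=0xff  N=1 Z=0
after  1: R0=0xd9 R1=0xfb R2=0x04 R3=0xb3 R4=0xff  N=0 Z=0
after  2: R0=0xd9 R1=0xfb R2=0x04 R3=0x00 R4=0xff  N=0 Z=1
after  3: R0=0xd9 R1=0xfb R2=0x04 R3=0x00 R4=0xff  N=1 Z=0
after  4: R0=0xd9 R1=0xff R2=0x04 R3=0x00 R4=0xff  N=1 Z=0
after  5: R0=0xd9 R1=0xff R2=0x00 R3=0x00 R4=0xff  N=0 Z=1
-- IRQ taken; context saved, return-PC = 6 --
mismatch: R2: reported 0x20 vs actual 0x00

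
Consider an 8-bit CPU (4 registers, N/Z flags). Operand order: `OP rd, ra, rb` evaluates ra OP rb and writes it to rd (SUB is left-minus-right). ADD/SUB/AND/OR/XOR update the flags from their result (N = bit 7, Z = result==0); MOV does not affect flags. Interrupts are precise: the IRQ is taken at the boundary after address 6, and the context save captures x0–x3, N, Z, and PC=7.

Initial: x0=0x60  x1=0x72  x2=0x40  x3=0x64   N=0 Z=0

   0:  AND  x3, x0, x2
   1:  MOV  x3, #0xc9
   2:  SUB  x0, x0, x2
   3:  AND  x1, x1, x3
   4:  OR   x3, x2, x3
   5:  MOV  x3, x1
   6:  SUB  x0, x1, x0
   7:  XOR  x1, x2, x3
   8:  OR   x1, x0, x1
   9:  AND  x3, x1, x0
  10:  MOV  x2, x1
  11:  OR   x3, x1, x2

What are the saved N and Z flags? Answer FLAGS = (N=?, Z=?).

FLAGS = (N=0, Z=0)

after  0: x0=0x60 x1=0x72 x2=0x40 x3=0x40  N=0 Z=0
after  1: x0=0x60 x1=0x72 x2=0x40 x3=0xc9  N=0 Z=0
after  2: x0=0x20 x1=0x72 x2=0x40 x3=0xc9  N=0 Z=0
after  3: x0=0x20 x1=0x40 x2=0x40 x3=0xc9  N=0 Z=0
after  4: x0=0x20 x1=0x40 x2=0x40 x3=0xc9  N=1 Z=0
after  5: x0=0x20 x1=0x40 x2=0x40 x3=0x40  N=1 Z=0
after  6: x0=0x20 x1=0x40 x2=0x40 x3=0x40  N=0 Z=0
-- IRQ taken; context saved, return-PC = 7 --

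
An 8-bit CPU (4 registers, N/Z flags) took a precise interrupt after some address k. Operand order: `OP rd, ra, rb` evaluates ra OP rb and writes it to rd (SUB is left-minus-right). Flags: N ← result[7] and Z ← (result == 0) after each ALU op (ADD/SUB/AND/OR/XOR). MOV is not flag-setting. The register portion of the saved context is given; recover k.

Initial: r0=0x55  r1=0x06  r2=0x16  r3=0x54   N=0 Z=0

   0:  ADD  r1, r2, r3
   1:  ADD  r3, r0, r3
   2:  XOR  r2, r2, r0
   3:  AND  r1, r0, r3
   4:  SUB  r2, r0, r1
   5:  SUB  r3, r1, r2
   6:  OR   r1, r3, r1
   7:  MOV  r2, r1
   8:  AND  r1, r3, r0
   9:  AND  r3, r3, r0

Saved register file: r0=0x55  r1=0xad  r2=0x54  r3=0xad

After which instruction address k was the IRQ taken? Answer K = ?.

K = 6

after  0: r0=0x55 r1=0x6a r2=0x16 r3=0x54  N=0 Z=0
after  1: r0=0x55 r1=0x6a r2=0x16 r3=0xa9  N=1 Z=0
after  2: r0=0x55 r1=0x6a r2=0x43 r3=0xa9  N=0 Z=0
after  3: r0=0x55 r1=0x01 r2=0x43 r3=0xa9  N=0 Z=0
after  4: r0=0x55 r1=0x01 r2=0x54 r3=0xa9  N=0 Z=0
after  5: r0=0x55 r1=0x01 r2=0x54 r3=0xad  N=1 Z=0
after  6: r0=0x55 r1=0xad r2=0x54 r3=0xad  N=1 Z=0
-- IRQ taken; context saved, return-PC = 7 --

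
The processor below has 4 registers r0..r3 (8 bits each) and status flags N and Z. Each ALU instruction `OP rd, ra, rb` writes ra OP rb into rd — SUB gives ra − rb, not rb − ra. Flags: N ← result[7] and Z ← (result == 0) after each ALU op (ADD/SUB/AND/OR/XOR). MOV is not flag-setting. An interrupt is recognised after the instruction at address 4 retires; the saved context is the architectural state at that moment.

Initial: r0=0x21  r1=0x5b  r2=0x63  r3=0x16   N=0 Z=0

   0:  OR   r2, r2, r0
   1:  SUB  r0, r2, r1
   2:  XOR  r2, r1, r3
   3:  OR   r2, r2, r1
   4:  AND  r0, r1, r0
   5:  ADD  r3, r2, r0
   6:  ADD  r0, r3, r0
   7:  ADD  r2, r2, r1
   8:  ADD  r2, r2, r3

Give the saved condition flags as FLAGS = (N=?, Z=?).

after  0: r0=0x21 r1=0x5b r2=0x63 r3=0x16  N=0 Z=0
after  1: r0=0x08 r1=0x5b r2=0x63 r3=0x16  N=0 Z=0
after  2: r0=0x08 r1=0x5b r2=0x4d r3=0x16  N=0 Z=0
after  3: r0=0x08 r1=0x5b r2=0x5f r3=0x16  N=0 Z=0
after  4: r0=0x08 r1=0x5b r2=0x5f r3=0x16  N=0 Z=0
-- IRQ taken; context saved, return-PC = 5 --

FLAGS = (N=0, Z=0)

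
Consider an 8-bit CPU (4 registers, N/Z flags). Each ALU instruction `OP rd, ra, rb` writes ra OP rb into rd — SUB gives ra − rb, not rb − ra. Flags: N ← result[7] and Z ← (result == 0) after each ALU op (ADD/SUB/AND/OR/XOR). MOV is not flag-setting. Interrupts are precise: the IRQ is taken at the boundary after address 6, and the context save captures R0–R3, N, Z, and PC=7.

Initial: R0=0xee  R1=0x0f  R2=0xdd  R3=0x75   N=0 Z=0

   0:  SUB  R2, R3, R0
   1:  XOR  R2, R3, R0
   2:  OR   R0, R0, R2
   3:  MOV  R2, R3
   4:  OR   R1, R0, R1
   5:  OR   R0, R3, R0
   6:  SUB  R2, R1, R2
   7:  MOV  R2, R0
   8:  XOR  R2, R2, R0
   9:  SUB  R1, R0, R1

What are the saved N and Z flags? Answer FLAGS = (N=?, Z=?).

FLAGS = (N=1, Z=0)

after  0: R0=0xee R1=0x0f R2=0x87 R3=0x75  N=1 Z=0
after  1: R0=0xee R1=0x0f R2=0x9b R3=0x75  N=1 Z=0
after  2: R0=0xff R1=0x0f R2=0x9b R3=0x75  N=1 Z=0
after  3: R0=0xff R1=0x0f R2=0x75 R3=0x75  N=1 Z=0
after  4: R0=0xff R1=0xff R2=0x75 R3=0x75  N=1 Z=0
after  5: R0=0xff R1=0xff R2=0x75 R3=0x75  N=1 Z=0
after  6: R0=0xff R1=0xff R2=0x8a R3=0x75  N=1 Z=0
-- IRQ taken; context saved, return-PC = 7 --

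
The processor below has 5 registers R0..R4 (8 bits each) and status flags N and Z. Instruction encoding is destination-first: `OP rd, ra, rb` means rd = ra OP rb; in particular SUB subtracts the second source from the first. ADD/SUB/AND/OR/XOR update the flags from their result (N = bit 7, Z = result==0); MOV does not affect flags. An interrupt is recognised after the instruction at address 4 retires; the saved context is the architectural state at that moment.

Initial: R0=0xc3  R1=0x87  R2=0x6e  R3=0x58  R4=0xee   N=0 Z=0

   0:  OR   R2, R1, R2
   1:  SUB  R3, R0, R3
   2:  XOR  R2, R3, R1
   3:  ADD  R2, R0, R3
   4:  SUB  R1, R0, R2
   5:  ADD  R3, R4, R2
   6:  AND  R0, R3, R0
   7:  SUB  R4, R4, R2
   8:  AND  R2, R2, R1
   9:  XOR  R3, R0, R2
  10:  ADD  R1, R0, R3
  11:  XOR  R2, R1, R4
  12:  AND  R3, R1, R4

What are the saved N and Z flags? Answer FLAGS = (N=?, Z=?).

after  0: R0=0xc3 R1=0x87 R2=0xef R3=0x58 R4=0xee  N=1 Z=0
after  1: R0=0xc3 R1=0x87 R2=0xef R3=0x6b R4=0xee  N=0 Z=0
after  2: R0=0xc3 R1=0x87 R2=0xec R3=0x6b R4=0xee  N=1 Z=0
after  3: R0=0xc3 R1=0x87 R2=0x2e R3=0x6b R4=0xee  N=0 Z=0
after  4: R0=0xc3 R1=0x95 R2=0x2e R3=0x6b R4=0xee  N=1 Z=0
-- IRQ taken; context saved, return-PC = 5 --

FLAGS = (N=1, Z=0)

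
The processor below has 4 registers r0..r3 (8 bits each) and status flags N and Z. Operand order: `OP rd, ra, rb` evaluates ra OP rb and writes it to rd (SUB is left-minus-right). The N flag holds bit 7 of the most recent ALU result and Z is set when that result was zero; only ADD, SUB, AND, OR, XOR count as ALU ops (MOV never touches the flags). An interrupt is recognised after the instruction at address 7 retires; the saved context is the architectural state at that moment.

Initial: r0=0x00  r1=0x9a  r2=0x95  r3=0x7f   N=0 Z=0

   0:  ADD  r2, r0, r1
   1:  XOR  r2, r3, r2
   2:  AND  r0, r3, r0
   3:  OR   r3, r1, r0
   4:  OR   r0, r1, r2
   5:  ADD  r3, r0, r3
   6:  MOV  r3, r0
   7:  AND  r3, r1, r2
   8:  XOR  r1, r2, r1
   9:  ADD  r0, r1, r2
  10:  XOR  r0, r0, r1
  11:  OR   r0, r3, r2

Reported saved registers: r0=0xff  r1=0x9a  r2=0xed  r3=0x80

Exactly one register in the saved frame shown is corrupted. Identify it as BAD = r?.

after  0: r0=0x00 r1=0x9a r2=0x9a r3=0x7f  N=1 Z=0
after  1: r0=0x00 r1=0x9a r2=0xe5 r3=0x7f  N=1 Z=0
after  2: r0=0x00 r1=0x9a r2=0xe5 r3=0x7f  N=0 Z=1
after  3: r0=0x00 r1=0x9a r2=0xe5 r3=0x9a  N=1 Z=0
after  4: r0=0xff r1=0x9a r2=0xe5 r3=0x9a  N=1 Z=0
after  5: r0=0xff r1=0x9a r2=0xe5 r3=0x99  N=1 Z=0
after  6: r0=0xff r1=0x9a r2=0xe5 r3=0xff  N=1 Z=0
after  7: r0=0xff r1=0x9a r2=0xe5 r3=0x80  N=1 Z=0
-- IRQ taken; context saved, return-PC = 8 --
mismatch: r2: reported 0xed vs actual 0xe5

BAD = r2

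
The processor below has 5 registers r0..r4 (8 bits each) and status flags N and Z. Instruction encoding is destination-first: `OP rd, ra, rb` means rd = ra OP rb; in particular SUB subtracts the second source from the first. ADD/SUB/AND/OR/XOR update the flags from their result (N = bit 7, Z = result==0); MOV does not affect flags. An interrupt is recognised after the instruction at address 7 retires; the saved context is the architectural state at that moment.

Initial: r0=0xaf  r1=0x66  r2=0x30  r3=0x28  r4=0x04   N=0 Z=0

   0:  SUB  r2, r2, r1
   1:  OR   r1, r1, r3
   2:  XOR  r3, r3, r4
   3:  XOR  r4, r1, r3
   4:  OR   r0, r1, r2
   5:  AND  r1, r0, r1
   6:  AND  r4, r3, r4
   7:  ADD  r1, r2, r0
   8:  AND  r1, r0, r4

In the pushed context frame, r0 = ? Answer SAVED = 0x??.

after  0: r0=0xaf r1=0x66 r2=0xca r3=0x28 r4=0x04  N=1 Z=0
after  1: r0=0xaf r1=0x6e r2=0xca r3=0x28 r4=0x04  N=0 Z=0
after  2: r0=0xaf r1=0x6e r2=0xca r3=0x2c r4=0x04  N=0 Z=0
after  3: r0=0xaf r1=0x6e r2=0xca r3=0x2c r4=0x42  N=0 Z=0
after  4: r0=0xee r1=0x6e r2=0xca r3=0x2c r4=0x42  N=1 Z=0
after  5: r0=0xee r1=0x6e r2=0xca r3=0x2c r4=0x42  N=0 Z=0
after  6: r0=0xee r1=0x6e r2=0xca r3=0x2c r4=0x00  N=0 Z=1
after  7: r0=0xee r1=0xb8 r2=0xca r3=0x2c r4=0x00  N=1 Z=0
-- IRQ taken; context saved, return-PC = 8 --

SAVED = 0xee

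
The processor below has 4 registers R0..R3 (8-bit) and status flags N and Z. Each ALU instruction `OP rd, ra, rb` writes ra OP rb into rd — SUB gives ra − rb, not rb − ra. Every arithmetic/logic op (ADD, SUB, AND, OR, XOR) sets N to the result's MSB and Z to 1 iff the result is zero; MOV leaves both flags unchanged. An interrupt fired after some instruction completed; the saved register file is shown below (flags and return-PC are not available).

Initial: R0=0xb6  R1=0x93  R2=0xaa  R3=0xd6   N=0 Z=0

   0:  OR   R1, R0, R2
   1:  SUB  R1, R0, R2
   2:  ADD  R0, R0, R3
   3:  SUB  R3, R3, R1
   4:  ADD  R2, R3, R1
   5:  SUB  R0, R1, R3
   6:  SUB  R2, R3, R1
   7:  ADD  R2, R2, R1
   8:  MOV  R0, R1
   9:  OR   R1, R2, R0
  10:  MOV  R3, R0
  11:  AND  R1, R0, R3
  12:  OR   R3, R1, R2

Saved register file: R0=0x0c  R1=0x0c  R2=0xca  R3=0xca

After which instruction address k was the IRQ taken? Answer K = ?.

after  0: R0=0xb6 R1=0xbe R2=0xaa R3=0xd6  N=1 Z=0
after  1: R0=0xb6 R1=0x0c R2=0xaa R3=0xd6  N=0 Z=0
after  2: R0=0x8c R1=0x0c R2=0xaa R3=0xd6  N=1 Z=0
after  3: R0=0x8c R1=0x0c R2=0xaa R3=0xca  N=1 Z=0
after  4: R0=0x8c R1=0x0c R2=0xd6 R3=0xca  N=1 Z=0
after  5: R0=0x42 R1=0x0c R2=0xd6 R3=0xca  N=0 Z=0
after  6: R0=0x42 R1=0x0c R2=0xbe R3=0xca  N=1 Z=0
after  7: R0=0x42 R1=0x0c R2=0xca R3=0xca  N=1 Z=0
after  8: R0=0x0c R1=0x0c R2=0xca R3=0xca  N=1 Z=0
-- IRQ taken; context saved, return-PC = 9 --

K = 8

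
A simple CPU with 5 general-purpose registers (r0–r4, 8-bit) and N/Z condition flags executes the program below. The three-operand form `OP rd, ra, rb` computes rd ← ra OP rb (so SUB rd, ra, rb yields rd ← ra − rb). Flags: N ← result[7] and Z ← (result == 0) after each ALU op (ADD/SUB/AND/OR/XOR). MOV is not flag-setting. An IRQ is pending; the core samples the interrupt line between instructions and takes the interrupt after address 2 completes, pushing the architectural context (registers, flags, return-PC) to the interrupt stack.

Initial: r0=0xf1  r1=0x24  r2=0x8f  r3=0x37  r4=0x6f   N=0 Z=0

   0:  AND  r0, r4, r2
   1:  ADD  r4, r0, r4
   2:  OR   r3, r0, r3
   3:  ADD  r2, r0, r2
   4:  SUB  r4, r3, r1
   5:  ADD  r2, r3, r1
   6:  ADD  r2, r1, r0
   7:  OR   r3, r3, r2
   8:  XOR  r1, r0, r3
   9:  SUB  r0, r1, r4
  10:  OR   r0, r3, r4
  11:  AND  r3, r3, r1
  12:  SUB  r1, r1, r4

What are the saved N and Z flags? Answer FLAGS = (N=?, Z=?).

FLAGS = (N=0, Z=0)

after  0: r0=0x0f r1=0x24 r2=0x8f r3=0x37 r4=0x6f  N=0 Z=0
after  1: r0=0x0f r1=0x24 r2=0x8f r3=0x37 r4=0x7e  N=0 Z=0
after  2: r0=0x0f r1=0x24 r2=0x8f r3=0x3f r4=0x7e  N=0 Z=0
-- IRQ taken; context saved, return-PC = 3 --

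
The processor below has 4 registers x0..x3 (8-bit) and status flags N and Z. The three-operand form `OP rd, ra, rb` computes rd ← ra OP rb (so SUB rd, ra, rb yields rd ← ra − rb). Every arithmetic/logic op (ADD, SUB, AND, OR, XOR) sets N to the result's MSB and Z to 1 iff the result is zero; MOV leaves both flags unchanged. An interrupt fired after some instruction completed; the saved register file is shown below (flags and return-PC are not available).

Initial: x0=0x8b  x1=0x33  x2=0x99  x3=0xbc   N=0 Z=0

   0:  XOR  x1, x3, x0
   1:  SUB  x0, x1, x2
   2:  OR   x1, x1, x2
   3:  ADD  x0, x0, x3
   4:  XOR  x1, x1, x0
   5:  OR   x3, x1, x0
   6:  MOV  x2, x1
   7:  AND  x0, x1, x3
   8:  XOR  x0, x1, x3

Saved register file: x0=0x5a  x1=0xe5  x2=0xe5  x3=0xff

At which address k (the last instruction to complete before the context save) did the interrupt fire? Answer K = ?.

K = 6

after  0: x0=0x8b x1=0x37 x2=0x99 x3=0xbc  N=0 Z=0
after  1: x0=0x9e x1=0x37 x2=0x99 x3=0xbc  N=1 Z=0
after  2: x0=0x9e x1=0xbf x2=0x99 x3=0xbc  N=1 Z=0
after  3: x0=0x5a x1=0xbf x2=0x99 x3=0xbc  N=0 Z=0
after  4: x0=0x5a x1=0xe5 x2=0x99 x3=0xbc  N=1 Z=0
after  5: x0=0x5a x1=0xe5 x2=0x99 x3=0xff  N=1 Z=0
after  6: x0=0x5a x1=0xe5 x2=0xe5 x3=0xff  N=1 Z=0
-- IRQ taken; context saved, return-PC = 7 --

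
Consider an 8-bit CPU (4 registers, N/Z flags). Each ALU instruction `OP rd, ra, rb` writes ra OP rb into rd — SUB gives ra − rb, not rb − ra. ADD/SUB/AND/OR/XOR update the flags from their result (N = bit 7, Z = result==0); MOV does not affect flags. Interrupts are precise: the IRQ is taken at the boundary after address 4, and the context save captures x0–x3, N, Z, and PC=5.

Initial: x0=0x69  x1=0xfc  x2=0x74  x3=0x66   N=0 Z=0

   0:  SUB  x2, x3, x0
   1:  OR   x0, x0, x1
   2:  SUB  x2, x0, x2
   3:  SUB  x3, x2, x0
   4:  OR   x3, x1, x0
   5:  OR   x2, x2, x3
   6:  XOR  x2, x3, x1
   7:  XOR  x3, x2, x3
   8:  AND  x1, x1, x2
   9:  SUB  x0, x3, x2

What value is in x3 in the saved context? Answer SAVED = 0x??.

SAVED = 0xfd

after  0: x0=0x69 x1=0xfc x2=0xfd x3=0x66  N=1 Z=0
after  1: x0=0xfd x1=0xfc x2=0xfd x3=0x66  N=1 Z=0
after  2: x0=0xfd x1=0xfc x2=0x00 x3=0x66  N=0 Z=1
after  3: x0=0xfd x1=0xfc x2=0x00 x3=0x03  N=0 Z=0
after  4: x0=0xfd x1=0xfc x2=0x00 x3=0xfd  N=1 Z=0
-- IRQ taken; context saved, return-PC = 5 --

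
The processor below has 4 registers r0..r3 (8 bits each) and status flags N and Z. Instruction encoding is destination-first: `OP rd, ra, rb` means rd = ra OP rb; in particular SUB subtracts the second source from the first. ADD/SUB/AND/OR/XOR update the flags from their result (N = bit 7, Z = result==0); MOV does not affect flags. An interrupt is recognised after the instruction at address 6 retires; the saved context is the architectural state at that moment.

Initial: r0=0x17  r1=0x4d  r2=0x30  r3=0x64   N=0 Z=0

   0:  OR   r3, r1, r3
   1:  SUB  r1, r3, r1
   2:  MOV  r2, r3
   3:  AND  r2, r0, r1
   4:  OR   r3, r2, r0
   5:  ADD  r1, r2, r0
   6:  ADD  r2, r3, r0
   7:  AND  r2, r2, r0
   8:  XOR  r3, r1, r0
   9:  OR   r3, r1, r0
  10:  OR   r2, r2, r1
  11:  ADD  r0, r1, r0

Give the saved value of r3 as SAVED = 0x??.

SAVED = 0x17

after  0: r0=0x17 r1=0x4d r2=0x30 r3=0x6d  N=0 Z=0
after  1: r0=0x17 r1=0x20 r2=0x30 r3=0x6d  N=0 Z=0
after  2: r0=0x17 r1=0x20 r2=0x6d r3=0x6d  N=0 Z=0
after  3: r0=0x17 r1=0x20 r2=0x00 r3=0x6d  N=0 Z=1
after  4: r0=0x17 r1=0x20 r2=0x00 r3=0x17  N=0 Z=0
after  5: r0=0x17 r1=0x17 r2=0x00 r3=0x17  N=0 Z=0
after  6: r0=0x17 r1=0x17 r2=0x2e r3=0x17  N=0 Z=0
-- IRQ taken; context saved, return-PC = 7 --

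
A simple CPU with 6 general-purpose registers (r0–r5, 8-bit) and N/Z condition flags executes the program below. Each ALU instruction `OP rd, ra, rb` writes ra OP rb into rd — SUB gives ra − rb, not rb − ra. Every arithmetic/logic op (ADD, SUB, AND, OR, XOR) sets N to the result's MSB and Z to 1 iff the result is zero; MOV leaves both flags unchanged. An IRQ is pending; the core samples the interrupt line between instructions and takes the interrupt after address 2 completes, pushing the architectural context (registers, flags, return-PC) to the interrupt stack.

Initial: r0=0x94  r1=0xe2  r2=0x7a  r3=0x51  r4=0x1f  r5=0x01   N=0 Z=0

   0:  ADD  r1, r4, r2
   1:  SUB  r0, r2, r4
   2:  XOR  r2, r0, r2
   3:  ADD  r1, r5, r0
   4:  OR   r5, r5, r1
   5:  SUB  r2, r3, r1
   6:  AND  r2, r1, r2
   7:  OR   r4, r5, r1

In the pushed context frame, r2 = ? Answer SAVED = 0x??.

SAVED = 0x21

after  0: r0=0x94 r1=0x99 r2=0x7a r3=0x51 r4=0x1f r5=0x01  N=1 Z=0
after  1: r0=0x5b r1=0x99 r2=0x7a r3=0x51 r4=0x1f r5=0x01  N=0 Z=0
after  2: r0=0x5b r1=0x99 r2=0x21 r3=0x51 r4=0x1f r5=0x01  N=0 Z=0
-- IRQ taken; context saved, return-PC = 3 --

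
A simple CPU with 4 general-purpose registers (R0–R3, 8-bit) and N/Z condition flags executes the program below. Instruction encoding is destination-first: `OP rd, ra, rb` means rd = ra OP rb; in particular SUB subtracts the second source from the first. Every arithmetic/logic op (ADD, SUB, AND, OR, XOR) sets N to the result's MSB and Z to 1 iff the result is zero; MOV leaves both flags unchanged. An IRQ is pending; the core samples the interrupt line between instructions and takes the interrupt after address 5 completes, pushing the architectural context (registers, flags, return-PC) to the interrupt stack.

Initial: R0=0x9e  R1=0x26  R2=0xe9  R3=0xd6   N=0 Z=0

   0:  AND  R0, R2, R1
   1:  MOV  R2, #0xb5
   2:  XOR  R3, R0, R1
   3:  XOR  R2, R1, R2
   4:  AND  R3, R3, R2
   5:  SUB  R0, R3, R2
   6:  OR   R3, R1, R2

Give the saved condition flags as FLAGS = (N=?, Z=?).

FLAGS = (N=0, Z=0)

after  0: R0=0x20 R1=0x26 R2=0xe9 R3=0xd6  N=0 Z=0
after  1: R0=0x20 R1=0x26 R2=0xb5 R3=0xd6  N=0 Z=0
after  2: R0=0x20 R1=0x26 R2=0xb5 R3=0x06  N=0 Z=0
after  3: R0=0x20 R1=0x26 R2=0x93 R3=0x06  N=1 Z=0
after  4: R0=0x20 R1=0x26 R2=0x93 R3=0x02  N=0 Z=0
after  5: R0=0x6f R1=0x26 R2=0x93 R3=0x02  N=0 Z=0
-- IRQ taken; context saved, return-PC = 6 --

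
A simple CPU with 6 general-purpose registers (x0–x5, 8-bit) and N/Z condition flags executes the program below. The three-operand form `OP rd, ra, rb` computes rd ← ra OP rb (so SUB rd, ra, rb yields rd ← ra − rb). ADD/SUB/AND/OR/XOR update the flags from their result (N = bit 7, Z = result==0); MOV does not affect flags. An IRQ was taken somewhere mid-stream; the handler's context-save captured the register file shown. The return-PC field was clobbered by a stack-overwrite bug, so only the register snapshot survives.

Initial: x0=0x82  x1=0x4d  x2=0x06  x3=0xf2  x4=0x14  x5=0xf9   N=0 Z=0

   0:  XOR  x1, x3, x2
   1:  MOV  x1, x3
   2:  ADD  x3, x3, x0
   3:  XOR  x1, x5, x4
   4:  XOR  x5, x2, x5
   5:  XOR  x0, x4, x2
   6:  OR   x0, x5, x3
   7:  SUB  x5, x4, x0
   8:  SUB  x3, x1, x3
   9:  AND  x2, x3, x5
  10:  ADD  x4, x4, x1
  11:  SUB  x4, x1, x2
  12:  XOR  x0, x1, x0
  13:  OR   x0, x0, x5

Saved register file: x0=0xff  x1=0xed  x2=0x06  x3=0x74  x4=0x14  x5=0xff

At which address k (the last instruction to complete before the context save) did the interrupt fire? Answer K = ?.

K = 6

after  0: x0=0x82 x1=0xf4 x2=0x06 x3=0xf2 x4=0x14 x5=0xf9  N=1 Z=0
after  1: x0=0x82 x1=0xf2 x2=0x06 x3=0xf2 x4=0x14 x5=0xf9  N=1 Z=0
after  2: x0=0x82 x1=0xf2 x2=0x06 x3=0x74 x4=0x14 x5=0xf9  N=0 Z=0
after  3: x0=0x82 x1=0xed x2=0x06 x3=0x74 x4=0x14 x5=0xf9  N=1 Z=0
after  4: x0=0x82 x1=0xed x2=0x06 x3=0x74 x4=0x14 x5=0xff  N=1 Z=0
after  5: x0=0x12 x1=0xed x2=0x06 x3=0x74 x4=0x14 x5=0xff  N=0 Z=0
after  6: x0=0xff x1=0xed x2=0x06 x3=0x74 x4=0x14 x5=0xff  N=1 Z=0
-- IRQ taken; context saved, return-PC = 7 --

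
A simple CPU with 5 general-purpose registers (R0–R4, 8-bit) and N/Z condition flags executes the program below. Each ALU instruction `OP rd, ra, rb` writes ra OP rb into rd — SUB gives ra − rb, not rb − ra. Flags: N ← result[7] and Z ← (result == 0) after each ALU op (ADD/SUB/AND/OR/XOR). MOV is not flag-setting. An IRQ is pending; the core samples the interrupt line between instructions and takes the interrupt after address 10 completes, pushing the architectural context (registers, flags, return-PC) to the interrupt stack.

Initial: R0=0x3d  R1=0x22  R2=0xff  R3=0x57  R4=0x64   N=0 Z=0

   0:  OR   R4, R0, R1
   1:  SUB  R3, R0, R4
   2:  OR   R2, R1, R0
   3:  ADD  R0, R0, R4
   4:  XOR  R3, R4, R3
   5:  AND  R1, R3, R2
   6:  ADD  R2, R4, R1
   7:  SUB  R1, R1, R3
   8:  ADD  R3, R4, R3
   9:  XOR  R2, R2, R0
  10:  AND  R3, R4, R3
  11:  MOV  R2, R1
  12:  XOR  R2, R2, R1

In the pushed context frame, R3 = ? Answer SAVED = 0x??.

after  0: R0=0x3d R1=0x22 R2=0xff R3=0x57 R4=0x3f  N=0 Z=0
after  1: R0=0x3d R1=0x22 R2=0xff R3=0xfe R4=0x3f  N=1 Z=0
after  2: R0=0x3d R1=0x22 R2=0x3f R3=0xfe R4=0x3f  N=0 Z=0
after  3: R0=0x7c R1=0x22 R2=0x3f R3=0xfe R4=0x3f  N=0 Z=0
after  4: R0=0x7c R1=0x22 R2=0x3f R3=0xc1 R4=0x3f  N=1 Z=0
after  5: R0=0x7c R1=0x01 R2=0x3f R3=0xc1 R4=0x3f  N=0 Z=0
after  6: R0=0x7c R1=0x01 R2=0x40 R3=0xc1 R4=0x3f  N=0 Z=0
after  7: R0=0x7c R1=0x40 R2=0x40 R3=0xc1 R4=0x3f  N=0 Z=0
after  8: R0=0x7c R1=0x40 R2=0x40 R3=0x00 R4=0x3f  N=0 Z=1
after  9: R0=0x7c R1=0x40 R2=0x3c R3=0x00 R4=0x3f  N=0 Z=0
after 10: R0=0x7c R1=0x40 R2=0x3c R3=0x00 R4=0x3f  N=0 Z=1
-- IRQ taken; context saved, return-PC = 11 --

SAVED = 0x00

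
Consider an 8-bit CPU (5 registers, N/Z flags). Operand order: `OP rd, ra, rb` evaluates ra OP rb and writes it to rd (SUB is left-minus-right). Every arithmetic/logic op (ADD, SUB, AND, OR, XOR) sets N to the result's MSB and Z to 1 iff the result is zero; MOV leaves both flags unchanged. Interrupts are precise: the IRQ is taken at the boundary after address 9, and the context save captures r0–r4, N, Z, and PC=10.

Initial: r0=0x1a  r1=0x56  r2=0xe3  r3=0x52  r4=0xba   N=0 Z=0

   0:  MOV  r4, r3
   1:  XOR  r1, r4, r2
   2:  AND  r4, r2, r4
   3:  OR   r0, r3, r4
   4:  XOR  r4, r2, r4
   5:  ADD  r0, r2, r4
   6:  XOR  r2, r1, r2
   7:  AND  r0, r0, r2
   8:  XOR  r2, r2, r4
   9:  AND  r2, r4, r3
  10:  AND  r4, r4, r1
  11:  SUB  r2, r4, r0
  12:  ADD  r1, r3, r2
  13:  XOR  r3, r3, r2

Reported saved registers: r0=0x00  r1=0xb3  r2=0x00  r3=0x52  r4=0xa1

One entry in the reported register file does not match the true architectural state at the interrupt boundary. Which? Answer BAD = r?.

BAD = r1

after  0: r0=0x1a r1=0x56 r2=0xe3 r3=0x52 r4=0x52  N=0 Z=0
after  1: r0=0x1a r1=0xb1 r2=0xe3 r3=0x52 r4=0x52  N=1 Z=0
after  2: r0=0x1a r1=0xb1 r2=0xe3 r3=0x52 r4=0x42  N=0 Z=0
after  3: r0=0x52 r1=0xb1 r2=0xe3 r3=0x52 r4=0x42  N=0 Z=0
after  4: r0=0x52 r1=0xb1 r2=0xe3 r3=0x52 r4=0xa1  N=1 Z=0
after  5: r0=0x84 r1=0xb1 r2=0xe3 r3=0x52 r4=0xa1  N=1 Z=0
after  6: r0=0x84 r1=0xb1 r2=0x52 r3=0x52 r4=0xa1  N=0 Z=0
after  7: r0=0x00 r1=0xb1 r2=0x52 r3=0x52 r4=0xa1  N=0 Z=1
after  8: r0=0x00 r1=0xb1 r2=0xf3 r3=0x52 r4=0xa1  N=1 Z=0
after  9: r0=0x00 r1=0xb1 r2=0x00 r3=0x52 r4=0xa1  N=0 Z=1
-- IRQ taken; context saved, return-PC = 10 --
mismatch: r1: reported 0xb3 vs actual 0xb1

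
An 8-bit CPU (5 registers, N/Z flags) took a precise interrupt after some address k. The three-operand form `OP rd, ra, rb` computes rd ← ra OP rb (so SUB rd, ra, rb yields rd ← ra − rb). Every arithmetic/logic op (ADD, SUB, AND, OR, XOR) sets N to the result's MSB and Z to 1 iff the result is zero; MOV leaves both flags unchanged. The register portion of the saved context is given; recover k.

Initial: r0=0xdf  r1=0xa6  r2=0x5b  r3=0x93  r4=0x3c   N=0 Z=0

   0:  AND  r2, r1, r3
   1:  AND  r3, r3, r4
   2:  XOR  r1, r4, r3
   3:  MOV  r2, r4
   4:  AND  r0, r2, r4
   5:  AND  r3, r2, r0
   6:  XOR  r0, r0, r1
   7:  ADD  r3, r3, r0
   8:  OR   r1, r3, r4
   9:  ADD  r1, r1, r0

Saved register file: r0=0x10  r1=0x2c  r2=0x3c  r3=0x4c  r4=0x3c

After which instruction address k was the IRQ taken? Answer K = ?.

K = 7

after  0: r0=0xdf r1=0xa6 r2=0x82 r3=0x93 r4=0x3c  N=1 Z=0
after  1: r0=0xdf r1=0xa6 r2=0x82 r3=0x10 r4=0x3c  N=0 Z=0
after  2: r0=0xdf r1=0x2c r2=0x82 r3=0x10 r4=0x3c  N=0 Z=0
after  3: r0=0xdf r1=0x2c r2=0x3c r3=0x10 r4=0x3c  N=0 Z=0
after  4: r0=0x3c r1=0x2c r2=0x3c r3=0x10 r4=0x3c  N=0 Z=0
after  5: r0=0x3c r1=0x2c r2=0x3c r3=0x3c r4=0x3c  N=0 Z=0
after  6: r0=0x10 r1=0x2c r2=0x3c r3=0x3c r4=0x3c  N=0 Z=0
after  7: r0=0x10 r1=0x2c r2=0x3c r3=0x4c r4=0x3c  N=0 Z=0
-- IRQ taken; context saved, return-PC = 8 --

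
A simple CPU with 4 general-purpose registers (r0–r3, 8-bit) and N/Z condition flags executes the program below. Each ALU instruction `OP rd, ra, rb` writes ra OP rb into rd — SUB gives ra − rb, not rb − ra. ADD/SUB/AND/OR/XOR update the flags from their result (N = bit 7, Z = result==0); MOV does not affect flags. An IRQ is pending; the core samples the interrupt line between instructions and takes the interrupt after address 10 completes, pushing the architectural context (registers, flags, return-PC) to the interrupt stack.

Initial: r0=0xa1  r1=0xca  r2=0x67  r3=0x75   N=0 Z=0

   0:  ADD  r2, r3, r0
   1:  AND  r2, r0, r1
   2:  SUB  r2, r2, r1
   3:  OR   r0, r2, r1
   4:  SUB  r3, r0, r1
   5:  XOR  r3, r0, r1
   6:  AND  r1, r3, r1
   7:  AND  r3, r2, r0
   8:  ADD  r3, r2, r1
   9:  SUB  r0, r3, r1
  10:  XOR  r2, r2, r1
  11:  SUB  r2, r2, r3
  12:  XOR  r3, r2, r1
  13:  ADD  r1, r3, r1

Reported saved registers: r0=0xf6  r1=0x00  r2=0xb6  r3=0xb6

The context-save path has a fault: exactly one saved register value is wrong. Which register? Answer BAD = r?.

BAD = r0

after  0: r0=0xa1 r1=0xca r2=0x16 r3=0x75  N=0 Z=0
after  1: r0=0xa1 r1=0xca r2=0x80 r3=0x75  N=1 Z=0
after  2: r0=0xa1 r1=0xca r2=0xb6 r3=0x75  N=1 Z=0
after  3: r0=0xfe r1=0xca r2=0xb6 r3=0x75  N=1 Z=0
after  4: r0=0xfe r1=0xca r2=0xb6 r3=0x34  N=0 Z=0
after  5: r0=0xfe r1=0xca r2=0xb6 r3=0x34  N=0 Z=0
after  6: r0=0xfe r1=0x00 r2=0xb6 r3=0x34  N=0 Z=1
after  7: r0=0xfe r1=0x00 r2=0xb6 r3=0xb6  N=1 Z=0
after  8: r0=0xfe r1=0x00 r2=0xb6 r3=0xb6  N=1 Z=0
after  9: r0=0xb6 r1=0x00 r2=0xb6 r3=0xb6  N=1 Z=0
after 10: r0=0xb6 r1=0x00 r2=0xb6 r3=0xb6  N=1 Z=0
-- IRQ taken; context saved, return-PC = 11 --
mismatch: r0: reported 0xf6 vs actual 0xb6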